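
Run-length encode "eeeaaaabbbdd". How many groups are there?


Input: eeeaaaabbbdd
Scanning for consecutive runs:
  Group 1: 'e' x 3 (positions 0-2)
  Group 2: 'a' x 4 (positions 3-6)
  Group 3: 'b' x 3 (positions 7-9)
  Group 4: 'd' x 2 (positions 10-11)
Total groups: 4

4


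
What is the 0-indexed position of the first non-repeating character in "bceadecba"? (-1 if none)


Input: bceadecba
Character frequencies:
  'a': 2
  'b': 2
  'c': 2
  'd': 1
  'e': 2
Scanning left to right for freq == 1:
  Position 0 ('b'): freq=2, skip
  Position 1 ('c'): freq=2, skip
  Position 2 ('e'): freq=2, skip
  Position 3 ('a'): freq=2, skip
  Position 4 ('d'): unique! => answer = 4

4


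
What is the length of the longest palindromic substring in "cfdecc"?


Input: "cfdecc"
Checking substrings for palindromes:
  [4:6] "cc" (len 2) => palindrome
Longest palindromic substring: "cc" with length 2

2


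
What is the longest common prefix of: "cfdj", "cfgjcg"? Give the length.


Words: cfdj, cfgjcg
  Position 0: all 'c' => match
  Position 1: all 'f' => match
  Position 2: ('d', 'g') => mismatch, stop
LCP = "cf" (length 2)

2


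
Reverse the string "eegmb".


Input: eegmb
Reading characters right to left:
  Position 4: 'b'
  Position 3: 'm'
  Position 2: 'g'
  Position 1: 'e'
  Position 0: 'e'
Reversed: bmgee

bmgee


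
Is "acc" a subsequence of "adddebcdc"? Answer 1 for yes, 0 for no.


Check if "acc" is a subsequence of "adddebcdc"
Greedy scan:
  Position 0 ('a'): matches sub[0] = 'a'
  Position 1 ('d'): no match needed
  Position 2 ('d'): no match needed
  Position 3 ('d'): no match needed
  Position 4 ('e'): no match needed
  Position 5 ('b'): no match needed
  Position 6 ('c'): matches sub[1] = 'c'
  Position 7 ('d'): no match needed
  Position 8 ('c'): matches sub[2] = 'c'
All 3 characters matched => is a subsequence

1


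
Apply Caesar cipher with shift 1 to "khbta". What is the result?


Caesar cipher: shift "khbta" by 1
  'k' (pos 10) + 1 = pos 11 = 'l'
  'h' (pos 7) + 1 = pos 8 = 'i'
  'b' (pos 1) + 1 = pos 2 = 'c'
  't' (pos 19) + 1 = pos 20 = 'u'
  'a' (pos 0) + 1 = pos 1 = 'b'
Result: licub

licub


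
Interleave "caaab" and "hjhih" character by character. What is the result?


Interleaving "caaab" and "hjhih":
  Position 0: 'c' from first, 'h' from second => "ch"
  Position 1: 'a' from first, 'j' from second => "aj"
  Position 2: 'a' from first, 'h' from second => "ah"
  Position 3: 'a' from first, 'i' from second => "ai"
  Position 4: 'b' from first, 'h' from second => "bh"
Result: chajahaibh

chajahaibh


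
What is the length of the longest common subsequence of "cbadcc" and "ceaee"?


LCS of "cbadcc" and "ceaee"
DP table:
           c    e    a    e    e
      0    0    0    0    0    0
  c   0    1    1    1    1    1
  b   0    1    1    1    1    1
  a   0    1    1    2    2    2
  d   0    1    1    2    2    2
  c   0    1    1    2    2    2
  c   0    1    1    2    2    2
LCS length = dp[6][5] = 2

2


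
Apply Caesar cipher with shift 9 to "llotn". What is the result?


Caesar cipher: shift "llotn" by 9
  'l' (pos 11) + 9 = pos 20 = 'u'
  'l' (pos 11) + 9 = pos 20 = 'u'
  'o' (pos 14) + 9 = pos 23 = 'x'
  't' (pos 19) + 9 = pos 2 = 'c'
  'n' (pos 13) + 9 = pos 22 = 'w'
Result: uuxcw

uuxcw


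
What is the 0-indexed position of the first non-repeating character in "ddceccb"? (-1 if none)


Input: ddceccb
Character frequencies:
  'b': 1
  'c': 3
  'd': 2
  'e': 1
Scanning left to right for freq == 1:
  Position 0 ('d'): freq=2, skip
  Position 1 ('d'): freq=2, skip
  Position 2 ('c'): freq=3, skip
  Position 3 ('e'): unique! => answer = 3

3


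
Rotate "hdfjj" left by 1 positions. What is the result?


Input: "hdfjj", rotate left by 1
First 1 characters: "h"
Remaining characters: "dfjj"
Concatenate remaining + first: "dfjj" + "h" = "dfjjh"

dfjjh


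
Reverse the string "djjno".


Input: djjno
Reading characters right to left:
  Position 4: 'o'
  Position 3: 'n'
  Position 2: 'j'
  Position 1: 'j'
  Position 0: 'd'
Reversed: onjjd

onjjd


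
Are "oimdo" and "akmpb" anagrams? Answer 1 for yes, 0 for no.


Strings: "oimdo", "akmpb"
Sorted first:  dimoo
Sorted second: abkmp
Differ at position 0: 'd' vs 'a' => not anagrams

0


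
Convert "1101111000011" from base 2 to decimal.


Input: "1101111000011" in base 2
Positional expansion:
  Digit '1' (value 1) x 2^12 = 4096
  Digit '1' (value 1) x 2^11 = 2048
  Digit '0' (value 0) x 2^10 = 0
  Digit '1' (value 1) x 2^9 = 512
  Digit '1' (value 1) x 2^8 = 256
  Digit '1' (value 1) x 2^7 = 128
  Digit '1' (value 1) x 2^6 = 64
  Digit '0' (value 0) x 2^5 = 0
  Digit '0' (value 0) x 2^4 = 0
  Digit '0' (value 0) x 2^3 = 0
  Digit '0' (value 0) x 2^2 = 0
  Digit '1' (value 1) x 2^1 = 2
  Digit '1' (value 1) x 2^0 = 1
Sum = 7107

7107


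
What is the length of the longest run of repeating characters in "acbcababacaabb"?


Input: "acbcababacaabb"
Scanning for longest run:
  Position 1 ('c'): new char, reset run to 1
  Position 2 ('b'): new char, reset run to 1
  Position 3 ('c'): new char, reset run to 1
  Position 4 ('a'): new char, reset run to 1
  Position 5 ('b'): new char, reset run to 1
  Position 6 ('a'): new char, reset run to 1
  Position 7 ('b'): new char, reset run to 1
  Position 8 ('a'): new char, reset run to 1
  Position 9 ('c'): new char, reset run to 1
  Position 10 ('a'): new char, reset run to 1
  Position 11 ('a'): continues run of 'a', length=2
  Position 12 ('b'): new char, reset run to 1
  Position 13 ('b'): continues run of 'b', length=2
Longest run: 'a' with length 2

2


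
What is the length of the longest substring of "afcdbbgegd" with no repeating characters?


Input: "afcdbbgegd"
Sliding window (track last position of each char):
  Position 0 ('a'): window [0,0] length 1 -- new best
  Position 1 ('f'): window [0,1] length 2 -- new best
  Position 2 ('c'): window [0,2] length 3 -- new best
  Position 3 ('d'): window [0,3] length 4 -- new best
  Position 4 ('b'): window [0,4] length 5 -- new best
  Position 5 ('b'): repeat (last at 4), move window start to 5
  Position 5 ('b'): window [5,5] length 1
  Position 6 ('g'): window [5,6] length 2
  Position 7 ('e'): window [5,7] length 3
  Position 8 ('g'): repeat (last at 6), move window start to 7
  Position 8 ('g'): window [7,8] length 2
  Position 9 ('d'): window [7,9] length 3
Longest substring with no repeats: "afcdb" with length 5

5


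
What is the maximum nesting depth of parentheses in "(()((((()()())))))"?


Input: "(()((((()()())))))"
Tracking depth:
  Position 0 '(': depth becomes 1
  Position 1 '(': depth becomes 2
  Position 2 ')': depth becomes 1
  Position 3 '(': depth becomes 2
  Position 4 '(': depth becomes 3
  Position 5 '(': depth becomes 4
  Position 6 '(': depth becomes 5
  Position 7 '(': depth becomes 6
  Position 8 ')': depth becomes 5
  Position 9 '(': depth becomes 6
  Position 10 ')': depth becomes 5
  Position 11 '(': depth becomes 6
  Position 12 ')': depth becomes 5
  Position 13 ')': depth becomes 4
  Position 14 ')': depth becomes 3
  Position 15 ')': depth becomes 2
  Position 16 ')': depth becomes 1
  Position 17 ')': depth becomes 0
Maximum depth reached: 6

6


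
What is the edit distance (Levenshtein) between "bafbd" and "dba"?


Computing edit distance: "bafbd" -> "dba"
DP table:
           d    b    a
      0    1    2    3
  b   1    1    1    2
  a   2    2    2    1
  f   3    3    3    2
  b   4    4    3    3
  d   5    4    4    4
Edit distance = dp[5][3] = 4

4


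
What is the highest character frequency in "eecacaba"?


Input: eecacaba
Character counts:
  'a': 3
  'b': 1
  'c': 2
  'e': 2
Maximum frequency: 3

3


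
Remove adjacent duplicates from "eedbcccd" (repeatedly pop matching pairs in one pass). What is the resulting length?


Input: eedbcccd
Stack-based adjacent duplicate removal:
  Read 'e': push. Stack: e
  Read 'e': matches stack top 'e' => pop. Stack: (empty)
  Read 'd': push. Stack: d
  Read 'b': push. Stack: db
  Read 'c': push. Stack: dbc
  Read 'c': matches stack top 'c' => pop. Stack: db
  Read 'c': push. Stack: dbc
  Read 'd': push. Stack: dbcd
Final stack: "dbcd" (length 4)

4


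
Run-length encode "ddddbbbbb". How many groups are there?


Input: ddddbbbbb
Scanning for consecutive runs:
  Group 1: 'd' x 4 (positions 0-3)
  Group 2: 'b' x 5 (positions 4-8)
Total groups: 2

2


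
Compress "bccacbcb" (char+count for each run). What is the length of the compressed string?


Input: bccacbcb
Runs:
  'b' x 1 => "b1"
  'c' x 2 => "c2"
  'a' x 1 => "a1"
  'c' x 1 => "c1"
  'b' x 1 => "b1"
  'c' x 1 => "c1"
  'b' x 1 => "b1"
Compressed: "b1c2a1c1b1c1b1"
Compressed length: 14

14


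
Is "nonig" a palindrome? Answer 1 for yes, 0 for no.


Input: nonig
Reversed: ginon
  Compare pos 0 ('n') with pos 4 ('g'): MISMATCH
  Compare pos 1 ('o') with pos 3 ('i'): MISMATCH
Result: not a palindrome

0


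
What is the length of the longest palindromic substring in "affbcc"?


Input: "affbcc"
Checking substrings for palindromes:
  [1:3] "ff" (len 2) => palindrome
  [4:6] "cc" (len 2) => palindrome
Longest palindromic substring: "ff" with length 2

2


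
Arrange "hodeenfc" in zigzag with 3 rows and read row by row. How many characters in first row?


Zigzag "hodeenfc" into 3 rows:
Placing characters:
  'h' => row 0
  'o' => row 1
  'd' => row 2
  'e' => row 1
  'e' => row 0
  'n' => row 1
  'f' => row 2
  'c' => row 1
Rows:
  Row 0: "he"
  Row 1: "oenc"
  Row 2: "df"
First row length: 2

2


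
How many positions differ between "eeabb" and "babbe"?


Comparing "eeabb" and "babbe" position by position:
  Position 0: 'e' vs 'b' => DIFFER
  Position 1: 'e' vs 'a' => DIFFER
  Position 2: 'a' vs 'b' => DIFFER
  Position 3: 'b' vs 'b' => same
  Position 4: 'b' vs 'e' => DIFFER
Positions that differ: 4

4


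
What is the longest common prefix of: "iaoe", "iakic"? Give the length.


Words: iaoe, iakic
  Position 0: all 'i' => match
  Position 1: all 'a' => match
  Position 2: ('o', 'k') => mismatch, stop
LCP = "ia" (length 2)

2


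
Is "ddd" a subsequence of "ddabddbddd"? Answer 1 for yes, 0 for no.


Check if "ddd" is a subsequence of "ddabddbddd"
Greedy scan:
  Position 0 ('d'): matches sub[0] = 'd'
  Position 1 ('d'): matches sub[1] = 'd'
  Position 2 ('a'): no match needed
  Position 3 ('b'): no match needed
  Position 4 ('d'): matches sub[2] = 'd'
  Position 5 ('d'): no match needed
  Position 6 ('b'): no match needed
  Position 7 ('d'): no match needed
  Position 8 ('d'): no match needed
  Position 9 ('d'): no match needed
All 3 characters matched => is a subsequence

1


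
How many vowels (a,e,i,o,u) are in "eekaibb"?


Input: eekaibb
Checking each character:
  'e' at position 0: vowel (running total: 1)
  'e' at position 1: vowel (running total: 2)
  'k' at position 2: consonant
  'a' at position 3: vowel (running total: 3)
  'i' at position 4: vowel (running total: 4)
  'b' at position 5: consonant
  'b' at position 6: consonant
Total vowels: 4

4


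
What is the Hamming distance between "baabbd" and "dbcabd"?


Comparing "baabbd" and "dbcabd" position by position:
  Position 0: 'b' vs 'd' => differ
  Position 1: 'a' vs 'b' => differ
  Position 2: 'a' vs 'c' => differ
  Position 3: 'b' vs 'a' => differ
  Position 4: 'b' vs 'b' => same
  Position 5: 'd' vs 'd' => same
Total differences (Hamming distance): 4

4


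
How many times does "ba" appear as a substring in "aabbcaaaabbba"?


Searching for "ba" in "aabbcaaaabbba"
Scanning each position:
  Position 0: "aa" => no
  Position 1: "ab" => no
  Position 2: "bb" => no
  Position 3: "bc" => no
  Position 4: "ca" => no
  Position 5: "aa" => no
  Position 6: "aa" => no
  Position 7: "aa" => no
  Position 8: "ab" => no
  Position 9: "bb" => no
  Position 10: "bb" => no
  Position 11: "ba" => MATCH
Total occurrences: 1

1


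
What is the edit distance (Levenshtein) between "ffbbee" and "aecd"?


Computing edit distance: "ffbbee" -> "aecd"
DP table:
           a    e    c    d
      0    1    2    3    4
  f   1    1    2    3    4
  f   2    2    2    3    4
  b   3    3    3    3    4
  b   4    4    4    4    4
  e   5    5    4    5    5
  e   6    6    5    5    6
Edit distance = dp[6][4] = 6

6


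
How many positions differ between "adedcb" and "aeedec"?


Comparing "adedcb" and "aeedec" position by position:
  Position 0: 'a' vs 'a' => same
  Position 1: 'd' vs 'e' => DIFFER
  Position 2: 'e' vs 'e' => same
  Position 3: 'd' vs 'd' => same
  Position 4: 'c' vs 'e' => DIFFER
  Position 5: 'b' vs 'c' => DIFFER
Positions that differ: 3

3


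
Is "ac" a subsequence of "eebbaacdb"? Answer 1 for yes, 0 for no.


Check if "ac" is a subsequence of "eebbaacdb"
Greedy scan:
  Position 0 ('e'): no match needed
  Position 1 ('e'): no match needed
  Position 2 ('b'): no match needed
  Position 3 ('b'): no match needed
  Position 4 ('a'): matches sub[0] = 'a'
  Position 5 ('a'): no match needed
  Position 6 ('c'): matches sub[1] = 'c'
  Position 7 ('d'): no match needed
  Position 8 ('b'): no match needed
All 2 characters matched => is a subsequence

1


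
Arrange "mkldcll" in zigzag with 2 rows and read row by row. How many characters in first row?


Zigzag "mkldcll" into 2 rows:
Placing characters:
  'm' => row 0
  'k' => row 1
  'l' => row 0
  'd' => row 1
  'c' => row 0
  'l' => row 1
  'l' => row 0
Rows:
  Row 0: "mlcl"
  Row 1: "kdl"
First row length: 4

4


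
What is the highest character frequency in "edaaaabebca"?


Input: edaaaabebca
Character counts:
  'a': 5
  'b': 2
  'c': 1
  'd': 1
  'e': 2
Maximum frequency: 5

5


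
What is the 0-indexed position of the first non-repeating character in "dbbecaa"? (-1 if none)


Input: dbbecaa
Character frequencies:
  'a': 2
  'b': 2
  'c': 1
  'd': 1
  'e': 1
Scanning left to right for freq == 1:
  Position 0 ('d'): unique! => answer = 0

0


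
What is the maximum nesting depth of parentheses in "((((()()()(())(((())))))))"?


Input: "((((()()()(())(((())))))))"
Tracking depth:
  Position 0 '(': depth becomes 1
  Position 1 '(': depth becomes 2
  Position 2 '(': depth becomes 3
  Position 3 '(': depth becomes 4
  Position 4 '(': depth becomes 5
  Position 5 ')': depth becomes 4
  Position 6 '(': depth becomes 5
  Position 7 ')': depth becomes 4
  Position 8 '(': depth becomes 5
  Position 9 ')': depth becomes 4
  Position 10 '(': depth becomes 5
  Position 11 '(': depth becomes 6
  Position 12 ')': depth becomes 5
  Position 13 ')': depth becomes 4
  Position 14 '(': depth becomes 5
  Position 15 '(': depth becomes 6
  Position 16 '(': depth becomes 7
  Position 17 '(': depth becomes 8
  Position 18 ')': depth becomes 7
  Position 19 ')': depth becomes 6
  Position 20 ')': depth becomes 5
  Position 21 ')': depth becomes 4
  Position 22 ')': depth becomes 3
  Position 23 ')': depth becomes 2
  Position 24 ')': depth becomes 1
  Position 25 ')': depth becomes 0
Maximum depth reached: 8

8


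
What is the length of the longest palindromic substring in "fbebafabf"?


Input: "fbebafabf"
Checking substrings for palindromes:
  [3:8] "bafab" (len 5) => palindrome
  [1:4] "beb" (len 3) => palindrome
  [4:7] "afa" (len 3) => palindrome
Longest palindromic substring: "bafab" with length 5

5


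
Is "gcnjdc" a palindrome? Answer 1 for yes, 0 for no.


Input: gcnjdc
Reversed: cdjncg
  Compare pos 0 ('g') with pos 5 ('c'): MISMATCH
  Compare pos 1 ('c') with pos 4 ('d'): MISMATCH
  Compare pos 2 ('n') with pos 3 ('j'): MISMATCH
Result: not a palindrome

0


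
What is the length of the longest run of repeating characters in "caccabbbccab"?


Input: "caccabbbccab"
Scanning for longest run:
  Position 1 ('a'): new char, reset run to 1
  Position 2 ('c'): new char, reset run to 1
  Position 3 ('c'): continues run of 'c', length=2
  Position 4 ('a'): new char, reset run to 1
  Position 5 ('b'): new char, reset run to 1
  Position 6 ('b'): continues run of 'b', length=2
  Position 7 ('b'): continues run of 'b', length=3
  Position 8 ('c'): new char, reset run to 1
  Position 9 ('c'): continues run of 'c', length=2
  Position 10 ('a'): new char, reset run to 1
  Position 11 ('b'): new char, reset run to 1
Longest run: 'b' with length 3

3


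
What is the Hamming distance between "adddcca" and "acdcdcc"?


Comparing "adddcca" and "acdcdcc" position by position:
  Position 0: 'a' vs 'a' => same
  Position 1: 'd' vs 'c' => differ
  Position 2: 'd' vs 'd' => same
  Position 3: 'd' vs 'c' => differ
  Position 4: 'c' vs 'd' => differ
  Position 5: 'c' vs 'c' => same
  Position 6: 'a' vs 'c' => differ
Total differences (Hamming distance): 4

4


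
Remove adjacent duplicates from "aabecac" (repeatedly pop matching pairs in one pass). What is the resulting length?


Input: aabecac
Stack-based adjacent duplicate removal:
  Read 'a': push. Stack: a
  Read 'a': matches stack top 'a' => pop. Stack: (empty)
  Read 'b': push. Stack: b
  Read 'e': push. Stack: be
  Read 'c': push. Stack: bec
  Read 'a': push. Stack: beca
  Read 'c': push. Stack: becac
Final stack: "becac" (length 5)

5


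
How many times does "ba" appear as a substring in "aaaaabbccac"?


Searching for "ba" in "aaaaabbccac"
Scanning each position:
  Position 0: "aa" => no
  Position 1: "aa" => no
  Position 2: "aa" => no
  Position 3: "aa" => no
  Position 4: "ab" => no
  Position 5: "bb" => no
  Position 6: "bc" => no
  Position 7: "cc" => no
  Position 8: "ca" => no
  Position 9: "ac" => no
Total occurrences: 0

0


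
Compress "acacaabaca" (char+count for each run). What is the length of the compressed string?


Input: acacaabaca
Runs:
  'a' x 1 => "a1"
  'c' x 1 => "c1"
  'a' x 1 => "a1"
  'c' x 1 => "c1"
  'a' x 2 => "a2"
  'b' x 1 => "b1"
  'a' x 1 => "a1"
  'c' x 1 => "c1"
  'a' x 1 => "a1"
Compressed: "a1c1a1c1a2b1a1c1a1"
Compressed length: 18

18


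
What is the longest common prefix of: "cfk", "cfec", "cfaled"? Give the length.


Words: cfk, cfec, cfaled
  Position 0: all 'c' => match
  Position 1: all 'f' => match
  Position 2: ('k', 'e', 'a') => mismatch, stop
LCP = "cf" (length 2)

2


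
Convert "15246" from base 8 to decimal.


Input: "15246" in base 8
Positional expansion:
  Digit '1' (value 1) x 8^4 = 4096
  Digit '5' (value 5) x 8^3 = 2560
  Digit '2' (value 2) x 8^2 = 128
  Digit '4' (value 4) x 8^1 = 32
  Digit '6' (value 6) x 8^0 = 6
Sum = 6822

6822


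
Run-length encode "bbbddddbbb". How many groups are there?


Input: bbbddddbbb
Scanning for consecutive runs:
  Group 1: 'b' x 3 (positions 0-2)
  Group 2: 'd' x 4 (positions 3-6)
  Group 3: 'b' x 3 (positions 7-9)
Total groups: 3

3


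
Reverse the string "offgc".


Input: offgc
Reading characters right to left:
  Position 4: 'c'
  Position 3: 'g'
  Position 2: 'f'
  Position 1: 'f'
  Position 0: 'o'
Reversed: cgffo

cgffo


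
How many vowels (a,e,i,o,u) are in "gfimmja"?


Input: gfimmja
Checking each character:
  'g' at position 0: consonant
  'f' at position 1: consonant
  'i' at position 2: vowel (running total: 1)
  'm' at position 3: consonant
  'm' at position 4: consonant
  'j' at position 5: consonant
  'a' at position 6: vowel (running total: 2)
Total vowels: 2

2


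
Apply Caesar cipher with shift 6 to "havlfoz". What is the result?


Caesar cipher: shift "havlfoz" by 6
  'h' (pos 7) + 6 = pos 13 = 'n'
  'a' (pos 0) + 6 = pos 6 = 'g'
  'v' (pos 21) + 6 = pos 1 = 'b'
  'l' (pos 11) + 6 = pos 17 = 'r'
  'f' (pos 5) + 6 = pos 11 = 'l'
  'o' (pos 14) + 6 = pos 20 = 'u'
  'z' (pos 25) + 6 = pos 5 = 'f'
Result: ngbrluf

ngbrluf


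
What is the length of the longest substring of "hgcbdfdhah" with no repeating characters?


Input: "hgcbdfdhah"
Sliding window (track last position of each char):
  Position 0 ('h'): window [0,0] length 1 -- new best
  Position 1 ('g'): window [0,1] length 2 -- new best
  Position 2 ('c'): window [0,2] length 3 -- new best
  Position 3 ('b'): window [0,3] length 4 -- new best
  Position 4 ('d'): window [0,4] length 5 -- new best
  Position 5 ('f'): window [0,5] length 6 -- new best
  Position 6 ('d'): repeat (last at 4), move window start to 5
  Position 6 ('d'): window [5,6] length 2
  Position 7 ('h'): window [5,7] length 3
  Position 8 ('a'): window [5,8] length 4
  Position 9 ('h'): repeat (last at 7), move window start to 8
  Position 9 ('h'): window [8,9] length 2
Longest substring with no repeats: "hgcbdf" with length 6

6


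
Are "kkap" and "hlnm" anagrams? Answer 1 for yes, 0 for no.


Strings: "kkap", "hlnm"
Sorted first:  akkp
Sorted second: hlmn
Differ at position 0: 'a' vs 'h' => not anagrams

0


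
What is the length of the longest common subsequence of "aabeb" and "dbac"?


LCS of "aabeb" and "dbac"
DP table:
           d    b    a    c
      0    0    0    0    0
  a   0    0    0    1    1
  a   0    0    0    1    1
  b   0    0    1    1    1
  e   0    0    1    1    1
  b   0    0    1    1    1
LCS length = dp[5][4] = 1

1


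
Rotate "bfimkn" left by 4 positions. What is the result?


Input: "bfimkn", rotate left by 4
First 4 characters: "bfim"
Remaining characters: "kn"
Concatenate remaining + first: "kn" + "bfim" = "knbfim"

knbfim


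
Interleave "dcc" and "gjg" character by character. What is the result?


Interleaving "dcc" and "gjg":
  Position 0: 'd' from first, 'g' from second => "dg"
  Position 1: 'c' from first, 'j' from second => "cj"
  Position 2: 'c' from first, 'g' from second => "cg"
Result: dgcjcg

dgcjcg


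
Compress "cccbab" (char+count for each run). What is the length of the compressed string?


Input: cccbab
Runs:
  'c' x 3 => "c3"
  'b' x 1 => "b1"
  'a' x 1 => "a1"
  'b' x 1 => "b1"
Compressed: "c3b1a1b1"
Compressed length: 8

8


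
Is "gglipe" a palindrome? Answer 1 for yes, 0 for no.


Input: gglipe
Reversed: epilgg
  Compare pos 0 ('g') with pos 5 ('e'): MISMATCH
  Compare pos 1 ('g') with pos 4 ('p'): MISMATCH
  Compare pos 2 ('l') with pos 3 ('i'): MISMATCH
Result: not a palindrome

0


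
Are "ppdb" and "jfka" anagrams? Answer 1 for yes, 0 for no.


Strings: "ppdb", "jfka"
Sorted first:  bdpp
Sorted second: afjk
Differ at position 0: 'b' vs 'a' => not anagrams

0


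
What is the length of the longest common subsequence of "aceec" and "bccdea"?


LCS of "aceec" and "bccdea"
DP table:
           b    c    c    d    e    a
      0    0    0    0    0    0    0
  a   0    0    0    0    0    0    1
  c   0    0    1    1    1    1    1
  e   0    0    1    1    1    2    2
  e   0    0    1    1    1    2    2
  c   0    0    1    2    2    2    2
LCS length = dp[5][6] = 2

2


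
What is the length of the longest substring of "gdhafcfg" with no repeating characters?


Input: "gdhafcfg"
Sliding window (track last position of each char):
  Position 0 ('g'): window [0,0] length 1 -- new best
  Position 1 ('d'): window [0,1] length 2 -- new best
  Position 2 ('h'): window [0,2] length 3 -- new best
  Position 3 ('a'): window [0,3] length 4 -- new best
  Position 4 ('f'): window [0,4] length 5 -- new best
  Position 5 ('c'): window [0,5] length 6 -- new best
  Position 6 ('f'): repeat (last at 4), move window start to 5
  Position 6 ('f'): window [5,6] length 2
  Position 7 ('g'): window [5,7] length 3
Longest substring with no repeats: "gdhafc" with length 6

6


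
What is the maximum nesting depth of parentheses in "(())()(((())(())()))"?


Input: "(())()(((())(())()))"
Tracking depth:
  Position 0 '(': depth becomes 1
  Position 1 '(': depth becomes 2
  Position 2 ')': depth becomes 1
  Position 3 ')': depth becomes 0
  Position 4 '(': depth becomes 1
  Position 5 ')': depth becomes 0
  Position 6 '(': depth becomes 1
  Position 7 '(': depth becomes 2
  Position 8 '(': depth becomes 3
  Position 9 '(': depth becomes 4
  Position 10 ')': depth becomes 3
  Position 11 ')': depth becomes 2
  Position 12 '(': depth becomes 3
  Position 13 '(': depth becomes 4
  Position 14 ')': depth becomes 3
  Position 15 ')': depth becomes 2
  Position 16 '(': depth becomes 3
  Position 17 ')': depth becomes 2
  Position 18 ')': depth becomes 1
  Position 19 ')': depth becomes 0
Maximum depth reached: 4

4


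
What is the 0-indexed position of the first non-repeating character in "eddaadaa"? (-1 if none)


Input: eddaadaa
Character frequencies:
  'a': 4
  'd': 3
  'e': 1
Scanning left to right for freq == 1:
  Position 0 ('e'): unique! => answer = 0

0


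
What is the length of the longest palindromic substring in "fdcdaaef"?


Input: "fdcdaaef"
Checking substrings for palindromes:
  [1:4] "dcd" (len 3) => palindrome
  [4:6] "aa" (len 2) => palindrome
Longest palindromic substring: "dcd" with length 3

3


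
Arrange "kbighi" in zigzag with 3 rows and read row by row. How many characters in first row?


Zigzag "kbighi" into 3 rows:
Placing characters:
  'k' => row 0
  'b' => row 1
  'i' => row 2
  'g' => row 1
  'h' => row 0
  'i' => row 1
Rows:
  Row 0: "kh"
  Row 1: "bgi"
  Row 2: "i"
First row length: 2

2


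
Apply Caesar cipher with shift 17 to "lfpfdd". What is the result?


Caesar cipher: shift "lfpfdd" by 17
  'l' (pos 11) + 17 = pos 2 = 'c'
  'f' (pos 5) + 17 = pos 22 = 'w'
  'p' (pos 15) + 17 = pos 6 = 'g'
  'f' (pos 5) + 17 = pos 22 = 'w'
  'd' (pos 3) + 17 = pos 20 = 'u'
  'd' (pos 3) + 17 = pos 20 = 'u'
Result: cwgwuu

cwgwuu


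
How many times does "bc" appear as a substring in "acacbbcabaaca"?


Searching for "bc" in "acacbbcabaaca"
Scanning each position:
  Position 0: "ac" => no
  Position 1: "ca" => no
  Position 2: "ac" => no
  Position 3: "cb" => no
  Position 4: "bb" => no
  Position 5: "bc" => MATCH
  Position 6: "ca" => no
  Position 7: "ab" => no
  Position 8: "ba" => no
  Position 9: "aa" => no
  Position 10: "ac" => no
  Position 11: "ca" => no
Total occurrences: 1

1


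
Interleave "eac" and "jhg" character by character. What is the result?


Interleaving "eac" and "jhg":
  Position 0: 'e' from first, 'j' from second => "ej"
  Position 1: 'a' from first, 'h' from second => "ah"
  Position 2: 'c' from first, 'g' from second => "cg"
Result: ejahcg

ejahcg


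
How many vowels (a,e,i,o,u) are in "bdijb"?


Input: bdijb
Checking each character:
  'b' at position 0: consonant
  'd' at position 1: consonant
  'i' at position 2: vowel (running total: 1)
  'j' at position 3: consonant
  'b' at position 4: consonant
Total vowels: 1

1


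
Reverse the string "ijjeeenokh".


Input: ijjeeenokh
Reading characters right to left:
  Position 9: 'h'
  Position 8: 'k'
  Position 7: 'o'
  Position 6: 'n'
  Position 5: 'e'
  Position 4: 'e'
  Position 3: 'e'
  Position 2: 'j'
  Position 1: 'j'
  Position 0: 'i'
Reversed: hkoneeejji

hkoneeejji


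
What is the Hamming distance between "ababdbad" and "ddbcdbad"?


Comparing "ababdbad" and "ddbcdbad" position by position:
  Position 0: 'a' vs 'd' => differ
  Position 1: 'b' vs 'd' => differ
  Position 2: 'a' vs 'b' => differ
  Position 3: 'b' vs 'c' => differ
  Position 4: 'd' vs 'd' => same
  Position 5: 'b' vs 'b' => same
  Position 6: 'a' vs 'a' => same
  Position 7: 'd' vs 'd' => same
Total differences (Hamming distance): 4

4


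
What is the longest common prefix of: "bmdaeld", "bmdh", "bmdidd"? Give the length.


Words: bmdaeld, bmdh, bmdidd
  Position 0: all 'b' => match
  Position 1: all 'm' => match
  Position 2: all 'd' => match
  Position 3: ('a', 'h', 'i') => mismatch, stop
LCP = "bmd" (length 3)

3


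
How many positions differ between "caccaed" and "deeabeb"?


Comparing "caccaed" and "deeabeb" position by position:
  Position 0: 'c' vs 'd' => DIFFER
  Position 1: 'a' vs 'e' => DIFFER
  Position 2: 'c' vs 'e' => DIFFER
  Position 3: 'c' vs 'a' => DIFFER
  Position 4: 'a' vs 'b' => DIFFER
  Position 5: 'e' vs 'e' => same
  Position 6: 'd' vs 'b' => DIFFER
Positions that differ: 6

6


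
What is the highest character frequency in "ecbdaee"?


Input: ecbdaee
Character counts:
  'a': 1
  'b': 1
  'c': 1
  'd': 1
  'e': 3
Maximum frequency: 3

3


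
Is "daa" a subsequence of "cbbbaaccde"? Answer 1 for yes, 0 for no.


Check if "daa" is a subsequence of "cbbbaaccde"
Greedy scan:
  Position 0 ('c'): no match needed
  Position 1 ('b'): no match needed
  Position 2 ('b'): no match needed
  Position 3 ('b'): no match needed
  Position 4 ('a'): no match needed
  Position 5 ('a'): no match needed
  Position 6 ('c'): no match needed
  Position 7 ('c'): no match needed
  Position 8 ('d'): matches sub[0] = 'd'
  Position 9 ('e'): no match needed
Only matched 1/3 characters => not a subsequence

0


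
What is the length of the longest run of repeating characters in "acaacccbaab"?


Input: "acaacccbaab"
Scanning for longest run:
  Position 1 ('c'): new char, reset run to 1
  Position 2 ('a'): new char, reset run to 1
  Position 3 ('a'): continues run of 'a', length=2
  Position 4 ('c'): new char, reset run to 1
  Position 5 ('c'): continues run of 'c', length=2
  Position 6 ('c'): continues run of 'c', length=3
  Position 7 ('b'): new char, reset run to 1
  Position 8 ('a'): new char, reset run to 1
  Position 9 ('a'): continues run of 'a', length=2
  Position 10 ('b'): new char, reset run to 1
Longest run: 'c' with length 3

3


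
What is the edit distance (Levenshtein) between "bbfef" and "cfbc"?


Computing edit distance: "bbfef" -> "cfbc"
DP table:
           c    f    b    c
      0    1    2    3    4
  b   1    1    2    2    3
  b   2    2    2    2    3
  f   3    3    2    3    3
  e   4    4    3    3    4
  f   5    5    4    4    4
Edit distance = dp[5][4] = 4

4


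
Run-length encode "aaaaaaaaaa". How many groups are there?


Input: aaaaaaaaaa
Scanning for consecutive runs:
  Group 1: 'a' x 10 (positions 0-9)
Total groups: 1

1


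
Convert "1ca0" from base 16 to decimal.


Input: "1ca0" in base 16
Positional expansion:
  Digit '1' (value 1) x 16^3 = 4096
  Digit 'c' (value 12) x 16^2 = 3072
  Digit 'a' (value 10) x 16^1 = 160
  Digit '0' (value 0) x 16^0 = 0
Sum = 7328

7328


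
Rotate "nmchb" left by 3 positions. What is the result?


Input: "nmchb", rotate left by 3
First 3 characters: "nmc"
Remaining characters: "hb"
Concatenate remaining + first: "hb" + "nmc" = "hbnmc"

hbnmc


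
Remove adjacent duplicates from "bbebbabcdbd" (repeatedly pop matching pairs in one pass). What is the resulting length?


Input: bbebbabcdbd
Stack-based adjacent duplicate removal:
  Read 'b': push. Stack: b
  Read 'b': matches stack top 'b' => pop. Stack: (empty)
  Read 'e': push. Stack: e
  Read 'b': push. Stack: eb
  Read 'b': matches stack top 'b' => pop. Stack: e
  Read 'a': push. Stack: ea
  Read 'b': push. Stack: eab
  Read 'c': push. Stack: eabc
  Read 'd': push. Stack: eabcd
  Read 'b': push. Stack: eabcdb
  Read 'd': push. Stack: eabcdbd
Final stack: "eabcdbd" (length 7)

7


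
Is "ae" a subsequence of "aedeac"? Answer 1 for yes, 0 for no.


Check if "ae" is a subsequence of "aedeac"
Greedy scan:
  Position 0 ('a'): matches sub[0] = 'a'
  Position 1 ('e'): matches sub[1] = 'e'
  Position 2 ('d'): no match needed
  Position 3 ('e'): no match needed
  Position 4 ('a'): no match needed
  Position 5 ('c'): no match needed
All 2 characters matched => is a subsequence

1


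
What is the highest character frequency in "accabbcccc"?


Input: accabbcccc
Character counts:
  'a': 2
  'b': 2
  'c': 6
Maximum frequency: 6

6


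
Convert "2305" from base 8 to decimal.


Input: "2305" in base 8
Positional expansion:
  Digit '2' (value 2) x 8^3 = 1024
  Digit '3' (value 3) x 8^2 = 192
  Digit '0' (value 0) x 8^1 = 0
  Digit '5' (value 5) x 8^0 = 5
Sum = 1221

1221


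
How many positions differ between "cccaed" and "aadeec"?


Comparing "cccaed" and "aadeec" position by position:
  Position 0: 'c' vs 'a' => DIFFER
  Position 1: 'c' vs 'a' => DIFFER
  Position 2: 'c' vs 'd' => DIFFER
  Position 3: 'a' vs 'e' => DIFFER
  Position 4: 'e' vs 'e' => same
  Position 5: 'd' vs 'c' => DIFFER
Positions that differ: 5

5


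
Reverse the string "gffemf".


Input: gffemf
Reading characters right to left:
  Position 5: 'f'
  Position 4: 'm'
  Position 3: 'e'
  Position 2: 'f'
  Position 1: 'f'
  Position 0: 'g'
Reversed: fmeffg

fmeffg


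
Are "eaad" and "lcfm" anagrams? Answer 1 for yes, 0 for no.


Strings: "eaad", "lcfm"
Sorted first:  aade
Sorted second: cflm
Differ at position 0: 'a' vs 'c' => not anagrams

0


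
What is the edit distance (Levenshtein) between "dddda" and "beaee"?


Computing edit distance: "dddda" -> "beaee"
DP table:
           b    e    a    e    e
      0    1    2    3    4    5
  d   1    1    2    3    4    5
  d   2    2    2    3    4    5
  d   3    3    3    3    4    5
  d   4    4    4    4    4    5
  a   5    5    5    4    5    5
Edit distance = dp[5][5] = 5

5


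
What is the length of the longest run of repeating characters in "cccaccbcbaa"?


Input: "cccaccbcbaa"
Scanning for longest run:
  Position 1 ('c'): continues run of 'c', length=2
  Position 2 ('c'): continues run of 'c', length=3
  Position 3 ('a'): new char, reset run to 1
  Position 4 ('c'): new char, reset run to 1
  Position 5 ('c'): continues run of 'c', length=2
  Position 6 ('b'): new char, reset run to 1
  Position 7 ('c'): new char, reset run to 1
  Position 8 ('b'): new char, reset run to 1
  Position 9 ('a'): new char, reset run to 1
  Position 10 ('a'): continues run of 'a', length=2
Longest run: 'c' with length 3

3


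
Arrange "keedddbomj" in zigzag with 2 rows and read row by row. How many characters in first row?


Zigzag "keedddbomj" into 2 rows:
Placing characters:
  'k' => row 0
  'e' => row 1
  'e' => row 0
  'd' => row 1
  'd' => row 0
  'd' => row 1
  'b' => row 0
  'o' => row 1
  'm' => row 0
  'j' => row 1
Rows:
  Row 0: "kedbm"
  Row 1: "eddoj"
First row length: 5

5


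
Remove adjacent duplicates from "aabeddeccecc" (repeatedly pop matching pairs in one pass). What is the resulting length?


Input: aabeddeccecc
Stack-based adjacent duplicate removal:
  Read 'a': push. Stack: a
  Read 'a': matches stack top 'a' => pop. Stack: (empty)
  Read 'b': push. Stack: b
  Read 'e': push. Stack: be
  Read 'd': push. Stack: bed
  Read 'd': matches stack top 'd' => pop. Stack: be
  Read 'e': matches stack top 'e' => pop. Stack: b
  Read 'c': push. Stack: bc
  Read 'c': matches stack top 'c' => pop. Stack: b
  Read 'e': push. Stack: be
  Read 'c': push. Stack: bec
  Read 'c': matches stack top 'c' => pop. Stack: be
Final stack: "be" (length 2)

2


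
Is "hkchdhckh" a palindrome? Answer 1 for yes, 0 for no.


Input: hkchdhckh
Reversed: hkchdhckh
  Compare pos 0 ('h') with pos 8 ('h'): match
  Compare pos 1 ('k') with pos 7 ('k'): match
  Compare pos 2 ('c') with pos 6 ('c'): match
  Compare pos 3 ('h') with pos 5 ('h'): match
Result: palindrome

1


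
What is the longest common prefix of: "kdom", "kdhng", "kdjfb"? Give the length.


Words: kdom, kdhng, kdjfb
  Position 0: all 'k' => match
  Position 1: all 'd' => match
  Position 2: ('o', 'h', 'j') => mismatch, stop
LCP = "kd" (length 2)

2


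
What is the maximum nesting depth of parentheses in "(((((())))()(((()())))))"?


Input: "(((((())))()(((()())))))"
Tracking depth:
  Position 0 '(': depth becomes 1
  Position 1 '(': depth becomes 2
  Position 2 '(': depth becomes 3
  Position 3 '(': depth becomes 4
  Position 4 '(': depth becomes 5
  Position 5 '(': depth becomes 6
  Position 6 ')': depth becomes 5
  Position 7 ')': depth becomes 4
  Position 8 ')': depth becomes 3
  Position 9 ')': depth becomes 2
  Position 10 '(': depth becomes 3
  Position 11 ')': depth becomes 2
  Position 12 '(': depth becomes 3
  Position 13 '(': depth becomes 4
  Position 14 '(': depth becomes 5
  Position 15 '(': depth becomes 6
  Position 16 ')': depth becomes 5
  Position 17 '(': depth becomes 6
  Position 18 ')': depth becomes 5
  Position 19 ')': depth becomes 4
  Position 20 ')': depth becomes 3
  Position 21 ')': depth becomes 2
  Position 22 ')': depth becomes 1
  Position 23 ')': depth becomes 0
Maximum depth reached: 6

6


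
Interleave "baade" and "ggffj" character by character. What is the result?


Interleaving "baade" and "ggffj":
  Position 0: 'b' from first, 'g' from second => "bg"
  Position 1: 'a' from first, 'g' from second => "ag"
  Position 2: 'a' from first, 'f' from second => "af"
  Position 3: 'd' from first, 'f' from second => "df"
  Position 4: 'e' from first, 'j' from second => "ej"
Result: bgagafdfej

bgagafdfej


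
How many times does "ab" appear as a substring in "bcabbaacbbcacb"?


Searching for "ab" in "bcabbaacbbcacb"
Scanning each position:
  Position 0: "bc" => no
  Position 1: "ca" => no
  Position 2: "ab" => MATCH
  Position 3: "bb" => no
  Position 4: "ba" => no
  Position 5: "aa" => no
  Position 6: "ac" => no
  Position 7: "cb" => no
  Position 8: "bb" => no
  Position 9: "bc" => no
  Position 10: "ca" => no
  Position 11: "ac" => no
  Position 12: "cb" => no
Total occurrences: 1

1


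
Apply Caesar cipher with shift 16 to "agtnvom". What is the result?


Caesar cipher: shift "agtnvom" by 16
  'a' (pos 0) + 16 = pos 16 = 'q'
  'g' (pos 6) + 16 = pos 22 = 'w'
  't' (pos 19) + 16 = pos 9 = 'j'
  'n' (pos 13) + 16 = pos 3 = 'd'
  'v' (pos 21) + 16 = pos 11 = 'l'
  'o' (pos 14) + 16 = pos 4 = 'e'
  'm' (pos 12) + 16 = pos 2 = 'c'
Result: qwjdlec

qwjdlec


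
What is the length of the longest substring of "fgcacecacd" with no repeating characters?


Input: "fgcacecacd"
Sliding window (track last position of each char):
  Position 0 ('f'): window [0,0] length 1 -- new best
  Position 1 ('g'): window [0,1] length 2 -- new best
  Position 2 ('c'): window [0,2] length 3 -- new best
  Position 3 ('a'): window [0,3] length 4 -- new best
  Position 4 ('c'): repeat (last at 2), move window start to 3
  Position 4 ('c'): window [3,4] length 2
  Position 5 ('e'): window [3,5] length 3
  Position 6 ('c'): repeat (last at 4), move window start to 5
  Position 6 ('c'): window [5,6] length 2
  Position 7 ('a'): window [5,7] length 3
  Position 8 ('c'): repeat (last at 6), move window start to 7
  Position 8 ('c'): window [7,8] length 2
  Position 9 ('d'): window [7,9] length 3
Longest substring with no repeats: "fgca" with length 4

4


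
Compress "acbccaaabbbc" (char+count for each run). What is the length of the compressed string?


Input: acbccaaabbbc
Runs:
  'a' x 1 => "a1"
  'c' x 1 => "c1"
  'b' x 1 => "b1"
  'c' x 2 => "c2"
  'a' x 3 => "a3"
  'b' x 3 => "b3"
  'c' x 1 => "c1"
Compressed: "a1c1b1c2a3b3c1"
Compressed length: 14

14


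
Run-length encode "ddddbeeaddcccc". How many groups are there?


Input: ddddbeeaddcccc
Scanning for consecutive runs:
  Group 1: 'd' x 4 (positions 0-3)
  Group 2: 'b' x 1 (positions 4-4)
  Group 3: 'e' x 2 (positions 5-6)
  Group 4: 'a' x 1 (positions 7-7)
  Group 5: 'd' x 2 (positions 8-9)
  Group 6: 'c' x 4 (positions 10-13)
Total groups: 6

6


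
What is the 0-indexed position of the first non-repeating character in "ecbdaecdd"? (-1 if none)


Input: ecbdaecdd
Character frequencies:
  'a': 1
  'b': 1
  'c': 2
  'd': 3
  'e': 2
Scanning left to right for freq == 1:
  Position 0 ('e'): freq=2, skip
  Position 1 ('c'): freq=2, skip
  Position 2 ('b'): unique! => answer = 2

2


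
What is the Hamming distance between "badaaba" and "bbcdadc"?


Comparing "badaaba" and "bbcdadc" position by position:
  Position 0: 'b' vs 'b' => same
  Position 1: 'a' vs 'b' => differ
  Position 2: 'd' vs 'c' => differ
  Position 3: 'a' vs 'd' => differ
  Position 4: 'a' vs 'a' => same
  Position 5: 'b' vs 'd' => differ
  Position 6: 'a' vs 'c' => differ
Total differences (Hamming distance): 5

5


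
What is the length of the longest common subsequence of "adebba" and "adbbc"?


LCS of "adebba" and "adbbc"
DP table:
           a    d    b    b    c
      0    0    0    0    0    0
  a   0    1    1    1    1    1
  d   0    1    2    2    2    2
  e   0    1    2    2    2    2
  b   0    1    2    3    3    3
  b   0    1    2    3    4    4
  a   0    1    2    3    4    4
LCS length = dp[6][5] = 4

4
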